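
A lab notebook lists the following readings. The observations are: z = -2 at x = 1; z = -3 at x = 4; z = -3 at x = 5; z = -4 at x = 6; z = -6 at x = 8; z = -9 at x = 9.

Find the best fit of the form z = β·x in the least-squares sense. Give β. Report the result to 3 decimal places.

β = -0.816

Sums needed: Σx·x = 223.
Moment sums: Σx·z = -182.
Hence β = -182 / 223 ≈ -0.816143.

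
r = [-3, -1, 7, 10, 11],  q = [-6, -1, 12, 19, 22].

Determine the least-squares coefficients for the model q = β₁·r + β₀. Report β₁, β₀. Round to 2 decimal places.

The normal system MᵀM·[β₁, β₀]ᵀ = Mᵀq is [[280, 24]; [24, 5]]·[β₁, β₀]ᵀ = [535, 46]ᵀ.
Eliminating β₀: 5·(row 1) − 24·(row 2) gives 824·β₁ = 5·535 − 24·46 = 1571, so β₁ = 1571/824.
Then β₀ = (46 − 24·(1571/824))/5 = 5/103.

β₁ = 1.91, β₀ = 0.05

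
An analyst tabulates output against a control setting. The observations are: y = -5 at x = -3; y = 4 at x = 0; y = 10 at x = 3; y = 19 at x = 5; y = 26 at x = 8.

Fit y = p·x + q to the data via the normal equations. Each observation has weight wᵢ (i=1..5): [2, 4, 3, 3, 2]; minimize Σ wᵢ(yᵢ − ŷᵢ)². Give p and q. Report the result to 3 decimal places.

p = 2.834, q = 3.474

With design matrix A, AᵀWA = [[248, 34]; [34, 14]] and AᵀWy = [821, 145]ᵀ.
Eliminating q: 14·(row 1) − 34·(row 2) gives 2316·p = 14·821 − 34·145 = 6564, so p = 547/193.
Then q = (145 − 34·(547/193))/14 = 1341/386.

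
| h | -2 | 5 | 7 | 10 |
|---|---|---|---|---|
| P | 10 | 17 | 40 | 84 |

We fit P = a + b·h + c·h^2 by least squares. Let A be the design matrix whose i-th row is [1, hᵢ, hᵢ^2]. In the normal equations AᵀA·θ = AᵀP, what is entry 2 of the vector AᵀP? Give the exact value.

1185

Entry 2 ↔ basis h, so (AᵀP)_{2} = Σᵢ (h)·Pᵢ = (-2)·(10) + (5)·(17) + (7)·(40) + (10)·(84) = 1185.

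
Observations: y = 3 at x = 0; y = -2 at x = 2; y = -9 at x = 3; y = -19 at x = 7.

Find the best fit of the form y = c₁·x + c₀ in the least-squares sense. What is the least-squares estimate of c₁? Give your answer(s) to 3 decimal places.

Normal-equation sums: Σx·x = 62, Σx = 12, Σ1 = 4.
And Σx·y = -164, Σy = -27.
MᵀM·[c₁, c₀]ᵀ = Mᵀy becomes [[62, 12]; [12, 4]]·[c₁, c₀]ᵀ = [-164, -27]ᵀ.
Eliminating c₀: 4·(row 1) − 12·(row 2) gives 104·c₁ = 4·(-164) − 12·(-27) = -332, so c₁ = -83/26.
Then c₀ = ((-27) − 12·(-83/26))/4 = 147/52.

c₁ = -3.192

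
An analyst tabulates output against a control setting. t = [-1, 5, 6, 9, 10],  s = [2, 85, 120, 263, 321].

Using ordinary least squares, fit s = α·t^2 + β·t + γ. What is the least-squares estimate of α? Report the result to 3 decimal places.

α = 3.041

XᵀX·[α, β, γ]ᵀ = Xᵀs reads: 18483·α + 2069·β + 243·γ = 59850;  2069·α + 243·β + 29·γ = 6720;  243·α + 29·β + 5·γ = 791.
Inverting the 3×3 Gram matrix, [α, β, γ]ᵀ = [14329/4712, 135345/80104, 6104/10013]ᵀ.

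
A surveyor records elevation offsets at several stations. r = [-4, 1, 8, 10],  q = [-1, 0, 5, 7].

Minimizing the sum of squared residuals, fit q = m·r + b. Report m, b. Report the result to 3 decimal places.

m = 0.583, b = 0.563

Compute the Gram sums: Σr·r = 181, Σr = 15, Σ1 = 4.
And Σr·q = 114, Σq = 11.
Normal equations: [[181, 15]; [15, 4]]·[m, b]ᵀ = [114, 11]ᵀ.
Eliminating b: 4·(row 1) − 15·(row 2) gives 499·m = 4·114 − 15·11 = 291, so m = 291/499.
Then b = (11 − 15·(291/499))/4 = 281/499.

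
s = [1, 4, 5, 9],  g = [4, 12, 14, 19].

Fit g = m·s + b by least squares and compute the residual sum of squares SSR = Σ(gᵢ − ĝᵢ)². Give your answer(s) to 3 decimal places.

SSR = 5.908

Normal-equation sums: Σs·s = 123, Σs = 19, Σ1 = 4.
And Σs·g = 293, Σg = 49.
Normal equations: [[123, 19]; [19, 4]]·[m, b]ᵀ = [293, 49]ᵀ.
Eliminating b: 4·(row 1) − 19·(row 2) gives 131·m = 4·293 − 19·49 = 241, so m = 241/131.
Then b = (49 − 19·(241/131))/4 = 460/131.
Residuals: -177/131, 148/131, 169/131, -140/131; SSR = 774/131.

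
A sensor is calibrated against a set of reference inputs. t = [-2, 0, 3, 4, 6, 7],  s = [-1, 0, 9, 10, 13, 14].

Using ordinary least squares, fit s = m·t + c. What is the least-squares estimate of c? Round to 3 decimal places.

c = 2.000

The normal system AᵀA·[m, c]ᵀ = Aᵀs is [[114, 18]; [18, 6]]·[m, c]ᵀ = [245, 45]ᵀ.
Determinant 114·6 − 18² = 360.
m = (245·6 − 18·45)/360 = 11/6; c = (114·45 − 18·245)/360 = 2.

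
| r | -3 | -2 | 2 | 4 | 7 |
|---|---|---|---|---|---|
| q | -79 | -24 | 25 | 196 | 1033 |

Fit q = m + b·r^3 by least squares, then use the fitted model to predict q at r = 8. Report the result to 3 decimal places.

Normal-equation sums: Σ1 = 5, Σr^3 = 380, Σr^3·r^3 = 122602.
Right-hand side: Σq = 1151, Σr^3·q = 369388.
Eliminating b: 122602·(row 1) − 380·(row 2) gives 468610·m = 122602·1151 − 380·369388 = 747462, so m = 373731/234305.
Then b = (369388 − 380·(373731/234305))/122602 = 140956/46861.
At r = 8: q̂ = (373731/234305)·(1) + (140956/46861)·(512) = 361221091/234305.

q̂ = 1541.670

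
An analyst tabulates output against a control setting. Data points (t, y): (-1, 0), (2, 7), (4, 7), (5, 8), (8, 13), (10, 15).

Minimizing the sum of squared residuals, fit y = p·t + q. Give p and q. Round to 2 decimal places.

p = 1.29, q = 2.29

The normal system XᵀX·[p, q]ᵀ = Xᵀy is [[210, 28]; [28, 6]]·[p, q]ᵀ = [336, 50]ᵀ.
det = 210·6 − 28² = 476.
p = (336·6 − 28·50)/476 = 22/17; q = (210·50 − 28·336)/476 = 39/17.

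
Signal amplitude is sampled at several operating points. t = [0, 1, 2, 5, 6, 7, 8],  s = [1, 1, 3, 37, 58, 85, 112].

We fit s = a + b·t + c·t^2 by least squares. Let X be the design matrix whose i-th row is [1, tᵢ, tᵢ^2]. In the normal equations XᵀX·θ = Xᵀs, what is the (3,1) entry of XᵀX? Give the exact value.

Row 3 ↔ basis t^2, column 1 ↔ basis 1, so (XᵀX)_{3,1} = Σᵢ t^2 = (0)·(1) + (1)·(1) + (4)·(1) + (25)·(1) + (36)·(1) + (49)·(1) + (64)·(1) = 179.

179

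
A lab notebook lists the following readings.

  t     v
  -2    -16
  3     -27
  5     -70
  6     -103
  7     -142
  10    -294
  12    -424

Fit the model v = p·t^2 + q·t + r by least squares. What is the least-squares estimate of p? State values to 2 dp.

From the data, Σt^2·t^2 = 35155, Σt^2·t = 3431, Σt^2 = 367, Σt·t = 367, Σt = 41, Σ1 = 7.
For Mᵀv: Σt^2·v = -103179, Σt·v = -10039, Σv = -1076.
Row-reducing yields p = -1334959/439494, q = 539119/439494, r = -362105/219747.

p = -3.04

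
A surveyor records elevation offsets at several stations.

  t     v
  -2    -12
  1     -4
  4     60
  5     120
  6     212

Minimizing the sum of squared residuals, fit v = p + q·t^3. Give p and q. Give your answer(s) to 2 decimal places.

p = -4.48, q = 1.00

Setting ∂/∂p … = 0 gives: 5·p + 398·q = 376;  398·p + 66442·q = 64724.
(Σ1 = 5, Σt^3 = 398, Σt^3·t^3 = 66442, Σv = 376, Σt^3·v = 64724.)
Determinant 5·66442 − 398² = 173806.
p = (376·66442 − 398·64724)/173806 = -388980/86903; q = (5·64724 − 398·376)/173806 = 86986/86903.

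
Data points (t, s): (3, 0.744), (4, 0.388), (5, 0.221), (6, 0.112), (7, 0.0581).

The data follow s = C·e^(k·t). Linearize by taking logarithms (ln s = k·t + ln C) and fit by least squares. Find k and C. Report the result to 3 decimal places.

k = -0.634, C = 5.022

Linearized form: ln s = k·t + ln C. From the 5 transformed points,
Σt = 25.0000, Σ(t)² = 135.0000, Σln s = -7.7869, Σt·ln s = -45.2768.
Equations: 135.0000·k + 25.0000·ln C = -45.2768;  25.0000·k + 5·ln C = -7.7869.
Δ = 135.0000·5 − (25.0000)² = 50.0000; k = (-45.2768·5 − 25.0000·-7.7869)/50.0000 = -0.63423, ln C = (135.0000·-7.7869 − 25.0000·-45.2768)/50.0000 = 1.61375, so C = exp(1.61375) = 5.02160.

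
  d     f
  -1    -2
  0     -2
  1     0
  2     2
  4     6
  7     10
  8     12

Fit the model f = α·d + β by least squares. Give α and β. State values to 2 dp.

α = 1.64, β = -1.20

Normal-equation sums: Σd·d = 135, Σd = 21, Σ1 = 7.
And Σd·f = 196, Σf = 26.
Normal equations: [[135, 21]; [21, 7]]·[α, β]ᵀ = [196, 26]ᵀ.
det = 135·7 − 21² = 504.
α = (196·7 − 21·26)/504 = 59/36; β = (135·26 − 21·196)/504 = -101/84.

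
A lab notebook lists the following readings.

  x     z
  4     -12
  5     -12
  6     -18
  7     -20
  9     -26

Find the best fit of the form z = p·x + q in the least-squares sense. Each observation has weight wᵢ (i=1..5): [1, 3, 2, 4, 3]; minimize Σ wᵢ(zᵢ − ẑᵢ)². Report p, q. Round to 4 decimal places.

p = -3.1767, q = 2.4000

Normal-equation sums: Σwᵢ·x·x = 602, Σwᵢ·x = 86, Σwᵢ·1 = 13.
Moment sums: Σwᵢ·x·z = -1706, Σwᵢ·z = -242.
MᵀWM·[p, q]ᵀ = MᵀWz becomes [[602, 86]; [86, 13]]·[p, q]ᵀ = [-1706, -242]ᵀ.
Determinant 602·13 − 86² = 430.
p = ((-1706)·13 − 86·(-242))/430 = -683/215; q = (602·(-242) − 86·(-1706))/430 = 12/5.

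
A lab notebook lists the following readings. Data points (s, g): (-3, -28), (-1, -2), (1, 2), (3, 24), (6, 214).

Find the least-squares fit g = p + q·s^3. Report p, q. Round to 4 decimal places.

The normal equations are: 5·p + 216·q = 210;  216·p + 48116·q = 47632.
Eliminating q: 48116·(row 1) − 216·(row 2) gives 193924·p = 48116·210 − 216·47632 = -184152, so p = -46038/48481.
Then q = (47632 − 216·(-46038/48481))/48116 = 48200/48481.

p = -0.9496, q = 0.9942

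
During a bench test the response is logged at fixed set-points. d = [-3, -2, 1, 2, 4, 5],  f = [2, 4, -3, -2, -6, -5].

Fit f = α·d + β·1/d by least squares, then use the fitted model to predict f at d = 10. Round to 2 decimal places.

f̂ = -10.16

Compute the Gram sums: Σd·d = 59, Σd·1/d = 6, Σ1/d·1/d = 6169/3600.
Right-hand side: Σd·f = -70, Σ1/d·f = -55/6.
Eliminating β: (6169/3600)·(row 1) − 6·(row 2) gives (234371/3600)·α = (6169/3600)·(-70) − 6·(-55/6) = -23383/360, so α = -233830/234371.
Then β = ((-55/6) − 6·(-233830/234371))/(6169/3600) = -435000/234371.
At d = 10: f̂ = (-233830/234371)·(10) + (-435000/234371)·(1/10) = -2381800/234371.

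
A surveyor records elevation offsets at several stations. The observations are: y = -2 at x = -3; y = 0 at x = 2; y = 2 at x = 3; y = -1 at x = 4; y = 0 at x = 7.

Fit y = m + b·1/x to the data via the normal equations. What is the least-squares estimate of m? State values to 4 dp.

m = -0.7695

Normal-equation sums: Σ1 = 5, Σ1/x = 25/28, Σ1/x·1/x = 3917/7056.
For Aᵀy: Σy = -1, Σ1/x·y = 13/12.
So AᵀA·[m, b]ᵀ = Aᵀy: [[5, 25/28]; [25/28, 3917/7056]]·[m, b]ᵀ = [-1, 13/12]ᵀ.
Eliminating b: (3917/7056)·(row 1) − (25/28)·(row 2) gives (1745/882)·m = (3917/7056)·(-1) − (25/28)·(13/12) = -5371/3528, so m = -5371/6980.
Then b = ((13/12) − (25/28)·(-5371/6980))/(3917/7056) = 1113/349.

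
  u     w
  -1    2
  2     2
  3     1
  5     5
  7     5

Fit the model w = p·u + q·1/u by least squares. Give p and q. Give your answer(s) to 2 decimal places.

p = 0.87, q = -2.33

From the data, Σu·u = 88, Σu·1/u = 5, Σ1/u·1/u = 62689/44100.
Moment sums: Σu·w = 65, Σ1/u·w = 22/21.
AᵀA·[p, q]ᵀ = Aᵀw becomes [[88, 5]; [5, 62689/44100]]·[p, q]ᵀ = [65, 22/21]ᵀ.
Determinant 88·(62689/44100) − 5² = 1103533/11025.
p = (65·(62689/44100) − 5·(22/21))/(1103533/11025) = 3843785/4414132; q = (88·(22/21) − 5·65)/(1103533/11025) = -2566725/1103533.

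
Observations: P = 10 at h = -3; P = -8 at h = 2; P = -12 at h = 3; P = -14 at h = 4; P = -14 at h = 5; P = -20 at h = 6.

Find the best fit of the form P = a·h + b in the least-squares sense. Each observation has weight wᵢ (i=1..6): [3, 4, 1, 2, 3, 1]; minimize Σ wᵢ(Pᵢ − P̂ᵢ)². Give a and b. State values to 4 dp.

a = -3.1792, b = -0.3889

Forming AᵀWA = [[195, 31]; [31, 14]] and AᵀWP = [-632, -104]ᵀ gives AᵀWA·[a, b]ᵀ = AᵀWP.
Determinant 195·14 − 31² = 1769.
a = ((-632)·14 − 31·(-104))/1769 = -5624/1769; b = (195·(-104) − 31·(-632))/1769 = -688/1769.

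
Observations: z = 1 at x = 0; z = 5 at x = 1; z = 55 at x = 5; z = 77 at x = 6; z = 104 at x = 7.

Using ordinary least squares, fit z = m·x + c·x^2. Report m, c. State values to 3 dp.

From the data, Σx·x = 111, Σx·x^2 = 685, Σx^2·x^2 = 4323.
Moment sums: Σx·z = 1470, Σx^2·z = 9248.
So AᵀA·[m, c]ᵀ = Aᵀz: [[111, 685]; [685, 4323]]·[m, c]ᵀ = [1470, 9248]ᵀ.
Eliminating c: 4323·(row 1) − 685·(row 2) gives 10628·m = 4323·1470 − 685·9248 = 19930, so m = 9965/5314.
Then c = (9248 − 685·(9965/5314))/4323 = 9789/5314.

m = 1.875, c = 1.842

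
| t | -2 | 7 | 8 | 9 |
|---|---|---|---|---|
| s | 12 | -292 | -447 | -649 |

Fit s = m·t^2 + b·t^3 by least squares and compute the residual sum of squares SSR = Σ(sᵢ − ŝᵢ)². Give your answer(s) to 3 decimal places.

Setting ∂/∂m … = 0 gives: 13074·m + 108592·b = -95437;  108592·m + 911298·b = -802237.
(Σt^2·t^2 = 13074, Σt^2·t^3 = 108592, Σt^3·t^3 = 911298, Σt^2·s = -95437, Σt^3·s = -802237.)
Determinant 13074·911298 − 108592² = 122087588.
m = ((-95437)·911298 − 108592·(-802237))/122087588 = 72486539/61043794; b = (13074·(-802237) − 108592·(-95437))/122087588 = -62375917/61043794.
Residuals: -28213982/30521897, 1307948/4360271, 5377545/30521897, -8394236/30521897; SSR = 32083053/30521897.

SSR = 1.051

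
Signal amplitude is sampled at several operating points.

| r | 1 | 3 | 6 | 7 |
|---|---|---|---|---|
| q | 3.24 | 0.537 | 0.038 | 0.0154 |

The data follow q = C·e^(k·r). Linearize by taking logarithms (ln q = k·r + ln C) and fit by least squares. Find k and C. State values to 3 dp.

Let Y = ln q. Fitting Y = k·r + ln C by least squares:
Σr = 17.0000, Σ(r)² = 95.0000, Σln q = -6.8897, Σr·ln q = -49.5244.
Equations: 95.0000·k + 17.0000·ln C = -49.5244;  17.0000·k + 4·ln C = -6.8897.
Slope k = (n·Σr·ln q − Σr·Σln q)/(n·Σ(r)² − (Σr)²) = (4·-49.5244 − 17.0000·-6.8897)/91.0000 = -0.88980; ln C = (Σln q − k·Σr)/n = 2.05923, so C = exp(2.05923) = 7.83993.

k = -0.890, C = 7.840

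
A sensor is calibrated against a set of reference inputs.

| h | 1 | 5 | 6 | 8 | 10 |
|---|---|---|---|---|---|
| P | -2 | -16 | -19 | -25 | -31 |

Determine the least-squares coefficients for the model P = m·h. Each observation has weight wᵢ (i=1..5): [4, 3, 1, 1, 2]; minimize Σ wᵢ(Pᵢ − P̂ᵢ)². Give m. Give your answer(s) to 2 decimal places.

m = -3.12

Compute the Gram sums: Σwᵢ·h·h = 379.
Moment sums: Σwᵢ·h·P = -1182.
XᵀWX·[m]ᵀ = XᵀWP becomes [[379]]·[m]ᵀ = [-1182]ᵀ.
m = (-1182)/379 = -3.11873.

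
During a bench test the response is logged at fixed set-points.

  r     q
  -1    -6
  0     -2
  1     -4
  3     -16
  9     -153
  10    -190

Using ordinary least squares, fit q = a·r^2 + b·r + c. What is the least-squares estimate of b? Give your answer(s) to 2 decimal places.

b = 1.45

Compute the Gram sums: Σr^2·r^2 = 16644, Σr^2·r = 1756, Σr^2 = 192, Σr·r = 192, Σr = 22, Σ1 = 6.
Right-hand side: Σr^2·q = -31547, Σr·q = -3323, Σq = -371.
Row-reducing yields a = -62879/31148, b = 22525/15574, c = -1520/599.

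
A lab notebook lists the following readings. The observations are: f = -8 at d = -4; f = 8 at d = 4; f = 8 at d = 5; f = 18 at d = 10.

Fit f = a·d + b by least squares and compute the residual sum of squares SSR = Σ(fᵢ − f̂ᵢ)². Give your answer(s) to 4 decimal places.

With design matrix M, MᵀM = [[157, 15]; [15, 4]] and Mᵀf = [284, 26]ᵀ.
Eliminating b: 4·(row 1) − 15·(row 2) gives 403·a = 4·284 − 15·26 = 746, so a = 746/403.
Then b = (26 − 15·(746/403))/4 = -178/403.
Residuals: -2/13, 418/403, -328/403, -28/403; SSR = 712/403.

SSR = 1.7667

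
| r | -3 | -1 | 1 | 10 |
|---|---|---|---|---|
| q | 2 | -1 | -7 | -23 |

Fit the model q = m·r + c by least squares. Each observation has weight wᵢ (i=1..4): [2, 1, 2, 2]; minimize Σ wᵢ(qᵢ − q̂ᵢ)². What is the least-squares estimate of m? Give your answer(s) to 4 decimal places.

Normal-equation sums: Σwᵢ·r·r = 221, Σwᵢ·r = 15, Σwᵢ·1 = 7.
For MᵀWq: Σwᵢ·r·q = -485, Σwᵢ·q = -57.
So MᵀWM·[m, c]ᵀ = MᵀWq: [[221, 15]; [15, 7]]·[m, c]ᵀ = [-485, -57]ᵀ.
Eliminating c: 7·(row 1) − 15·(row 2) gives 1322·m = 7·(-485) − 15·(-57) = -2540, so m = -1270/661.
Then c = ((-57) − 15·(-1270/661))/7 = -2661/661.

m = -1.9213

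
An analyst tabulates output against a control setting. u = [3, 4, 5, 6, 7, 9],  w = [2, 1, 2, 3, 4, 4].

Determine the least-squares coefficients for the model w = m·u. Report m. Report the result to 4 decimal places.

With design matrix A, AᵀA = [[216]] and Aᵀw = [102]ᵀ.
Hence m = 102 / 216 ≈ 0.472222.

m = 0.4722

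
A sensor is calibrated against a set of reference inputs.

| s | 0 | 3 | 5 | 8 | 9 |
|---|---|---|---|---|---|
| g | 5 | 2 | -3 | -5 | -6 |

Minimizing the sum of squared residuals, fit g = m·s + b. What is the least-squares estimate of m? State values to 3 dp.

m = -1.259

With design matrix A, AᵀA = [[179, 25]; [25, 5]] and Aᵀg = [-103, -7]ᵀ.
det = 179·5 − 25² = 270.
m = ((-103)·5 − 25·(-7))/270 = -34/27; b = (179·(-7) − 25·(-103))/270 = 661/135.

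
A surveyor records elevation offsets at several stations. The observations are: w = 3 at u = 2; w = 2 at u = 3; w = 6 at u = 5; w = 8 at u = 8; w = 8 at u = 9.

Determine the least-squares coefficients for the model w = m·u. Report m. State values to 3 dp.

m = 0.973

With design matrix A, AᵀA = [[183]] and Aᵀw = [178]ᵀ.
Hence m = 178 / 183 ≈ 0.972678.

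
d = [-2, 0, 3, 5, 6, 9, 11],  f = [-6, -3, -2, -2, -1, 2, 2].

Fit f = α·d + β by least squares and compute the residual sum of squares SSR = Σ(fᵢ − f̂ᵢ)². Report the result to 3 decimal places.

SSR = 3.520

Forming XᵀX = [[276, 32]; [32, 7]] and Xᵀf = [30, -10]ᵀ gives XᵀX·[α, β]ᵀ = Xᵀf.
Eliminating β: 7·(row 1) − 32·(row 2) gives 908·α = 7·30 − 32·(-10) = 530, so α = 265/454.
Then β = ((-10) − 32·(265/454))/7 = -930/227.
Residuals: -167/227, 249/227, 157/454, -373/454, -92/227, 383/454, -147/454; SSR = 799/227.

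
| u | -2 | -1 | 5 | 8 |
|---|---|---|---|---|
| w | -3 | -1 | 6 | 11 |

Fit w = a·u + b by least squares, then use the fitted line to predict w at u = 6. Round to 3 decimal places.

ŵ = 7.942

Setting ∂/∂a … = 0 gives: 94·a + 10·b = 125;  10·a + 4·b = 13.
det = 94·4 − 10² = 276.
a = (125·4 − 10·13)/276 = 185/138; b = (94·13 − 10·125)/276 = -7/69.
At u = 6: ŵ = (185/138)·(6) + (-7/69)·(1) = 548/69.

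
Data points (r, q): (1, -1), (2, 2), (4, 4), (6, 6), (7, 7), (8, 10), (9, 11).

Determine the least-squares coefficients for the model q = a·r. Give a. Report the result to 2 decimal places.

The normal system MᵀM·[a]ᵀ = Mᵀq is [[251]]·[a]ᵀ = [283]ᵀ.
a = 283/251 = 1.12749.

a = 1.13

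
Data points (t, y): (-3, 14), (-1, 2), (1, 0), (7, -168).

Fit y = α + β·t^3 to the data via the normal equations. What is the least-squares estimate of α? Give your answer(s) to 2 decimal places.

α = 0.90

MᵀM·[α, β]ᵀ = Mᵀy reads: 4·α + 316·β = -152;  316·α + 118380·β = -58004.
Δ = 4·118380 − 316² = 373664.
α = ((-152)·118380 − 316·(-58004))/373664 = 20969/23354; β = (4·(-58004) − 316·(-152))/373664 = -11499/23354.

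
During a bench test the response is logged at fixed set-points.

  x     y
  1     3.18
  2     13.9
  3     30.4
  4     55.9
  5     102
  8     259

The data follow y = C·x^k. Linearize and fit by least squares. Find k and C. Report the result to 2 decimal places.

Taking logs, ln y = k·ln x + ln C, so regress ln y on ln x.
Over the data: Σln x = 6.8669, Σ(ln x)² = 10.5236, Σln y = 21.4086, Σln x·ln y = 30.1520.
Normal system: [[10.5236, 6.8669]; [6.8669, 6]]·[k, ln C]ᵀ = [30.1520, 21.4086]ᵀ.
Solving (det = 15.9867): k = 2.12055, ln C = 1.14115, so C = exp(1.14115) = 3.13037.

k = 2.12, C = 3.13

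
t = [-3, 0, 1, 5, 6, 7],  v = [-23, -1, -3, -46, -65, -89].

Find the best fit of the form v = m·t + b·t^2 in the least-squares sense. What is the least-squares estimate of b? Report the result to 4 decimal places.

b = -2.0191

Normal-equation sums: Σt·t = 120, Σt·t^2 = 658, Σt^2·t^2 = 4404.
And Σt·v = -1177, Σt^2·v = -8061.
So AᵀA·[m, b]ᵀ = Aᵀv: [[120, 658]; [658, 4404]]·[m, b]ᵀ = [-1177, -8061]ᵀ.
Δ = 120·4404 − 658² = 95516.
m = ((-1177)·4404 − 658·(-8061))/95516 = 60315/47758; b = (120·(-8061) − 658·(-1177))/95516 = -96427/47758.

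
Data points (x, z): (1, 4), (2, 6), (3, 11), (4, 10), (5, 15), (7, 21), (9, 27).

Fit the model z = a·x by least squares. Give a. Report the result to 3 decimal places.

The normal system MᵀM·[a]ᵀ = Mᵀz is [[185]]·[a]ᵀ = [554]ᵀ.
Hence a = 554 / 185 ≈ 2.99459.

a = 2.995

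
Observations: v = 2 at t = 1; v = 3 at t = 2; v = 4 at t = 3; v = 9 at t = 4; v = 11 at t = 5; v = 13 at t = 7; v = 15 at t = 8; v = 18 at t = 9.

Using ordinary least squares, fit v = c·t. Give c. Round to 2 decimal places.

AᵀA·[c]ᵀ = Aᵀv reads: 249·c = 484.
c = 484/249 = 1.94378.

c = 1.94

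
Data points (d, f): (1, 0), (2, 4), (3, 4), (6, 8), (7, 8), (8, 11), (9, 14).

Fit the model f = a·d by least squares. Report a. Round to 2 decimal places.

a = 1.39

Entries of XᵀX: Σd·d = 244.
Right-hand side: Σd·f = 338.
So XᵀX·[a]ᵀ = Xᵀf: [[244]]·[a]ᵀ = [338]ᵀ.
a = 338/244 = 1.38525.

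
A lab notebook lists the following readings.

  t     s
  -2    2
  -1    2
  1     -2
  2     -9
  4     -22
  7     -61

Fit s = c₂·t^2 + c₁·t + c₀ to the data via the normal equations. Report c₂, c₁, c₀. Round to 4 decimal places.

Setting ∂/∂c₂ … = 0 gives: 2691·c₂ + 407·c₁ + 75·c₀ = -3369;  407·c₂ + 75·c₁ + 11·c₀ = -541;  75·c₂ + 11·c₁ + 6·c₀ = -90.
Inverting the 3×3 Gram matrix, [c₂, c₁, c₀]ᵀ = [-517/560, -1299/560, 111/140]ᵀ.

c₂ = -0.9232, c₁ = -2.3196, c₀ = 0.7929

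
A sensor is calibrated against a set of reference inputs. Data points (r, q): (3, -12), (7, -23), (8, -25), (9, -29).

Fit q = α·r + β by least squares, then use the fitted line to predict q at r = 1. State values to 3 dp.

Entries of AᵀA: Σr·r = 203, Σr = 27, Σ1 = 4.
Right-hand side: Σr·q = -658, Σq = -89.
So AᵀA·[α, β]ᵀ = Aᵀq: [[203, 27]; [27, 4]]·[α, β]ᵀ = [-658, -89]ᵀ.
Eliminating β: 4·(row 1) − 27·(row 2) gives 83·α = 4·(-658) − 27·(-89) = -229, so α = -229/83.
Then β = ((-89) − 27·(-229/83))/4 = -301/83.
At r = 1: q̂ = (-229/83)·(1) + (-301/83)·(1) = -530/83.

q̂ = -6.386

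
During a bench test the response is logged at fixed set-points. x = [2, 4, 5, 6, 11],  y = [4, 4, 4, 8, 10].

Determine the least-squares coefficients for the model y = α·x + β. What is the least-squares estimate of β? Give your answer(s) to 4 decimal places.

Compute the Gram sums: Σx·x = 202, Σx = 28, Σ1 = 5.
Right-hand side: Σx·y = 202, Σy = 30.
Eliminating β: 5·(row 1) − 28·(row 2) gives 226·α = 5·202 − 28·30 = 170, so α = 85/113.
Then β = (30 − 28·(85/113))/5 = 202/113.

β = 1.7876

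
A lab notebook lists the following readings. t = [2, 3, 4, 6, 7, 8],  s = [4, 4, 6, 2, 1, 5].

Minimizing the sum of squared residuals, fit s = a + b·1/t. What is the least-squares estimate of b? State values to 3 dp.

b = 3.568

Forming XᵀX = [[6, 85/56]; [85/56, 13757/28224]] and Xᵀs = [22, 997/168]ᵀ gives XᵀX·[a, b]ᵀ = Xᵀs.
det = 6·(13757/28224) − (85/56)² = 5839/9408.
a = (22·(13757/28224) − (85/56)·(997/168))/(5839/9408) = 48419/17517; b = (6·(997/168) − (85/56)·22)/(5839/9408) = 20832/5839.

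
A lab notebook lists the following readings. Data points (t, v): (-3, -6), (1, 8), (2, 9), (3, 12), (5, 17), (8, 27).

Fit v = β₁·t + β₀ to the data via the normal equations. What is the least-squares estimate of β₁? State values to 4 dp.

β₁ = 2.9183

Sums needed: Σt·t = 112, Σt = 16, Σ1 = 6.
Moment sums: Σt·v = 381, Σv = 67.
Determinant 112·6 − 16² = 416.
β₁ = (381·6 − 16·67)/416 = 607/208; β₀ = (112·67 − 16·381)/416 = 44/13.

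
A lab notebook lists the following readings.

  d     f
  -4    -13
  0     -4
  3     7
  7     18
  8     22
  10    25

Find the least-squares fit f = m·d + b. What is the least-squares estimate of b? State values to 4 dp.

b = -2.2418

With design matrix A, AᵀA = [[238, 24]; [24, 6]] and Aᵀf = [625, 55]ᵀ.
Determinant 238·6 − 24² = 852.
m = (625·6 − 24·55)/852 = 405/142; b = (238·55 − 24·625)/852 = -955/426.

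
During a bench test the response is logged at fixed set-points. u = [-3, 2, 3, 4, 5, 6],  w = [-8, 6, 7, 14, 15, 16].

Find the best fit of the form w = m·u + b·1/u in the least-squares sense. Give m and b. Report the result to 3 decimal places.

Compute the Gram sums: Σu·u = 99, Σu·1/u = 6, Σ1/u·1/u = 241/400.
Moment sums: Σu·w = 284, Σ1/u·w = 103/6.
So AᵀA·[m, b]ᵀ = Aᵀw: [[99, 6]; [6, 241/400]]·[m, b]ᵀ = [284, 103/6]ᵀ.
Determinant 99·(241/400) − 6² = 9459/400.
m = (284·(241/400) − 6·(103/6))/(9459/400) = 27244/9459; b = (99·(103/6) − 6·284)/(9459/400) = -200/1051.

m = 2.880, b = -0.190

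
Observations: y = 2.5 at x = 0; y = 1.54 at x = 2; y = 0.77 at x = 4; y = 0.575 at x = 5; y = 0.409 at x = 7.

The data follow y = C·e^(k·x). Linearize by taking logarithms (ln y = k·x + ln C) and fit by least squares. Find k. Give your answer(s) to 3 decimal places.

Let Y = ln y. Fitting Y = k·x + ln C by least squares:
AᵀA = [[94.0000, 18.0000]; [18.0000, 5]], rhs = [-9.2071, -0.3607]ᵀ  (here Σx = 18.0000, Σ(x)² = 94.0000, Σln y = -0.3607, Σx·ln y = -9.2071).
Solving (det = 146.0000): k = -0.27084, ln C = 0.90288.

k = -0.271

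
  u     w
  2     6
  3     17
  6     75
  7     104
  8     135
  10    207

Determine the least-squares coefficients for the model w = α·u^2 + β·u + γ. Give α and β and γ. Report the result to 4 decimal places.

Entries of AᵀA: Σu^2·u^2 = 17890, Σu^2·u = 2106, Σu^2 = 262, Σu·u = 262, Σu = 36, Σ1 = 6.
Right-hand side: Σu^2·w = 37313, Σu·w = 4391, Σw = 544.
Row-reducing yields α = 16399/8635, β = 42373/17270, γ = -5482/785.

α = 1.8991, β = 2.4536, γ = -6.9834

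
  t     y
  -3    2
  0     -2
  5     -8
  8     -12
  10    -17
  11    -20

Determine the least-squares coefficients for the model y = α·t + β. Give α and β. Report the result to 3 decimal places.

α = -1.495, β = -1.774

The normal equations are: 319·α + 31·β = -532;  31·α + 6·β = -57.
Eliminating β: 6·(row 1) − 31·(row 2) gives 953·α = 6·(-532) − 31·(-57) = -1425, so α = -1425/953.
Then β = ((-57) − 31·(-1425/953))/6 = -1691/953.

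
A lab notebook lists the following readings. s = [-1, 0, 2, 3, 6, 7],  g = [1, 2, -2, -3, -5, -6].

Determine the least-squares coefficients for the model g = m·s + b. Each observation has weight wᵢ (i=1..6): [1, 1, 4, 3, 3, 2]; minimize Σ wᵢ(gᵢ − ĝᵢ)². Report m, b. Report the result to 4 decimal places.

From the data, Σwᵢ·s·s = 250, Σwᵢ·s = 48, Σwᵢ·1 = 14.
And Σwᵢ·s·g = -218, Σwᵢ·g = -41.
So AᵀWA·[m, b]ᵀ = AᵀWg: [[250, 48]; [48, 14]]·[m, b]ᵀ = [-218, -41]ᵀ.
Δ = 250·14 − 48² = 1196.
m = ((-218)·14 − 48·(-41))/1196 = -271/299; b = (250·(-41) − 48·(-218))/1196 = 107/598.

m = -0.9064, b = 0.1789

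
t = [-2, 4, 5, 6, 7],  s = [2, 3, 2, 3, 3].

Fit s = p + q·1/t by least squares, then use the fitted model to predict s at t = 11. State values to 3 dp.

ŝ = 2.641

Forming XᵀX = [[5, 109/420]; [109/420, 70681/176400]] and Xᵀs = [13, 151/140]ᵀ gives XᵀX·[p, q]ᵀ = Xᵀs.
Eliminating q: (70681/176400)·(row 1) − (109/420)·(row 2) gives (85381/44100)·p = (70681/176400)·13 − (109/420)·(151/140) = 217369/44100, so p = 217369/85381.
Then q = ((151/140) − (109/420)·(217369/85381))/(70681/176400) = 89040/85381.
At t = 11: ŝ = (217369/85381)·(1) + (89040/85381)·(1/11) = 2480099/939191.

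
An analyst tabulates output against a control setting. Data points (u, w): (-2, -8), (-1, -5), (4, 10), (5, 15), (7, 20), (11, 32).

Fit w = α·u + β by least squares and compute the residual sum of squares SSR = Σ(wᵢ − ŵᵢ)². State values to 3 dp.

XᵀX·[α, β]ᵀ = Xᵀw reads: 216·α + 24·β = 628;  24·α + 6·β = 64.
Δ = 216·6 − 24² = 720.
α = (628·6 − 24·64)/720 = 31/10; β = (216·64 − 24·628)/720 = -26/15.
Residuals: -1/15, -1/6, -2/3, 37/30, 1/30, -11/30; SSR = 32/15.

SSR = 2.133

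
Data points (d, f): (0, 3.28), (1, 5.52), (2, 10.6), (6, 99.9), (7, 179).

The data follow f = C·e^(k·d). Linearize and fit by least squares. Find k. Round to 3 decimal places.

Let Y = ln f. Fitting Y = k·d + ln C by least squares:
Σd = 16.0000, Σ(d)² = 90.0000, Σln f = 15.0486, Σd·ln f = 70.3668.
Equations: 90.0000·k + 16.0000·ln C = 70.3668;  16.0000·k + 5·ln C = 15.0486.
Solving (det = 194.0000): k = 0.57245, ln C = 1.17788.

k = 0.572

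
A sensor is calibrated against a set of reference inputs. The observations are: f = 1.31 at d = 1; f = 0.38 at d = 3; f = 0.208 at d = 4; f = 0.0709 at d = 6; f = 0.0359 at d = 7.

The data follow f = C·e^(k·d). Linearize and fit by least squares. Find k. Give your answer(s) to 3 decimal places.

k = -0.591

Linearized form: ln f = k·d + ln C. From the 5 transformed points,
Σd = 21.0000, Σ(d)² = 111.0000, Σln f = -8.2413, Σd·ln f = -48.0816.
Equations: 111.0000·k + 21.0000·ln C = -48.0816;  21.0000·k + 5·ln C = -8.2413.
Slope k = (n·Σd·ln f − Σd·Σln f)/(n·Σ(d)² − (Σd)²) = (5·-48.0816 − 21.0000·-8.2413)/114.0000 = -0.59071; ln C = (Σln f − k·Σd)/n = 0.83274.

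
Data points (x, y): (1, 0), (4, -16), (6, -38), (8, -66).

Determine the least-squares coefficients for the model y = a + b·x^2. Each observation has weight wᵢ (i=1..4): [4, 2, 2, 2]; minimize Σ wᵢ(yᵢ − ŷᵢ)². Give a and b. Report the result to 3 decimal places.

a = 0.842, b = -1.053

From the data, Σwᵢ·1 = 10, Σwᵢ·x^2 = 236, Σwᵢ·x^2·x^2 = 11300.
And Σwᵢ·y = -240, Σwᵢ·x^2·y = -11696.
So MᵀWM·[a, b]ᵀ = MᵀWy: [[10, 236]; [236, 11300]]·[a, b]ᵀ = [-240, -11696]ᵀ.
Δ = 10·11300 − 236² = 57304.
a = ((-240)·11300 − 236·(-11696))/57304 = 16/19; b = (10·(-11696) − 236·(-240))/57304 = -20/19.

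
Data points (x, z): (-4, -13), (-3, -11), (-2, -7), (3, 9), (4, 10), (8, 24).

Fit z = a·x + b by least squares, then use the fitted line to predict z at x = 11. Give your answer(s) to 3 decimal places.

ẑ = 32.893

Compute the Gram sums: Σx·x = 118, Σx = 6, Σ1 = 6.
Moment sums: Σx·z = 358, Σz = 12.
AᵀA·[a, b]ᵀ = Aᵀz becomes [[118, 6]; [6, 6]]·[a, b]ᵀ = [358, 12]ᵀ.
Eliminating b: 6·(row 1) − 6·(row 2) gives 672·a = 6·358 − 6·12 = 2076, so a = 173/56.
Then b = (12 − 6·(173/56))/6 = -61/56.
At x = 11: ẑ = (173/56)·(11) + (-61/56)·(1) = 921/28.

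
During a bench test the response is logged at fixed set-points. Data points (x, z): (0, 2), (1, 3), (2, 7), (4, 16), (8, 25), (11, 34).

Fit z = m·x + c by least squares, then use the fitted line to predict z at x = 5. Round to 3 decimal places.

Forming AᵀA = [[206, 26]; [26, 6]] and Aᵀz = [655, 87]ᵀ gives AᵀA·[m, c]ᵀ = Aᵀz.
Eliminating c: 6·(row 1) − 26·(row 2) gives 560·m = 6·655 − 26·87 = 1668, so m = 417/140.
Then c = (87 − 26·(417/140))/6 = 223/140.
At x = 5: ẑ = (417/140)·(5) + (223/140)·(1) = 577/35.

ẑ = 16.486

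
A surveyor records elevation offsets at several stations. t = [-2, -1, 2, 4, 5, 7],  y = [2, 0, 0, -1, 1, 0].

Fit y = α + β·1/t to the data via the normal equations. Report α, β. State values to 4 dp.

α = 0.2944, β = -0.5731

Normal-equation sums: Σ1 = 6, Σ1/t = -57/140, Σ1/t·1/t = 31809/19600.
Right-hand side: Σy = 2, Σ1/t·y = -21/20.
MᵀM·[α, β]ᵀ = Mᵀy becomes [[6, -57/140]; [-57/140, 31809/19600]]·[α, β]ᵀ = [2, -21/20]ᵀ.
Determinant 6·(31809/19600) − (-57/140)² = 37521/3920.
α = (2·(31809/19600) − (-57/140)·(-21/20))/(37521/3920) = 18413/62535; β = (6·(-21/20) − (-57/140)·2)/(37521/3920) = -7168/12507.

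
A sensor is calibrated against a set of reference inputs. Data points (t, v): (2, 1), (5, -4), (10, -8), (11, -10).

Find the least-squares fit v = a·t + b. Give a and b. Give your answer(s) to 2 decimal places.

From the data, Σt·t = 250, Σt = 28, Σ1 = 4.
Moment sums: Σt·v = -208, Σv = -21.
So MᵀM·[a, b]ᵀ = Mᵀv: [[250, 28]; [28, 4]]·[a, b]ᵀ = [-208, -21]ᵀ.
Eliminating b: 4·(row 1) − 28·(row 2) gives 216·a = 4·(-208) − 28·(-21) = -244, so a = -61/54.
Then b = ((-21) − 28·(-61/54))/4 = 287/108.

a = -1.13, b = 2.66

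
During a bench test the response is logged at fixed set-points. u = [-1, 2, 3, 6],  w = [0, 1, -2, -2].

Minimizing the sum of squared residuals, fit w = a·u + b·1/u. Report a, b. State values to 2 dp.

Compute the Gram sums: Σu·u = 50, Σu·1/u = 4, Σ1/u·1/u = 25/18.
For Mᵀw: Σu·w = -16, Σ1/u·w = -1/2.
So MᵀM·[a, b]ᵀ = Mᵀw: [[50, 4]; [4, 25/18]]·[a, b]ᵀ = [-16, -1/2]ᵀ.
Δ = 50·(25/18) − 4² = 481/9.
a = ((-16)·(25/18) − 4·(-1/2))/(481/9) = -14/37; b = (50·(-1/2) − 4·(-16))/(481/9) = 27/37.

a = -0.38, b = 0.73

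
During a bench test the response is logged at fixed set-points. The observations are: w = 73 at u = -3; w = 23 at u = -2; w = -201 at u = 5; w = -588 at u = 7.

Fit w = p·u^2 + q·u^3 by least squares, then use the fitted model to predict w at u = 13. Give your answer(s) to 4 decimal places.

ŵ = -4059.0676

XᵀX·[p, q]ᵀ = Xᵀw reads: 3123·p + 19657·q = -33088;  19657·p + 134067·q = -228964.
(Σu^2·u^2 = 3123, Σu^2·u^3 = 19657, Σu^3·u^3 = 134067, Σu^2·w = -33088, Σu^3·w = -228964.)
Determinant 3123·134067 − 19657² = 32293592.
p = ((-33088)·134067 − 19657·(-228964))/32293592 = 16184113/8073398; q = (3123·(-228964) − 19657·(-33088))/32293592 = -16160939/8073398.
At u = 13: ŵ = (16184113/8073398)·(169) + (-16160939/8073398)·(2197) = -16385233943/4036699.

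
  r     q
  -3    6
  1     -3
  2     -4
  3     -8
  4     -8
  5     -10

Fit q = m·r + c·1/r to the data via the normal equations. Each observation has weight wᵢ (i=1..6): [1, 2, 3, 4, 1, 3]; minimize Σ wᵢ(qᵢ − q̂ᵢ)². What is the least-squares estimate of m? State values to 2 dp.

Sums needed: Σwᵢ·r·r = 150, Σwᵢ·r·1/r = 14, Σwᵢ·1/r·1/r = 12557/3600.
Right-hand side: Σwᵢ·r·q = -326, Σwᵢ·1/r·q = -98/3.
Normal equations: [[150, 14]; [14, 12557/3600]]·[m, c]ᵀ = [-326, -98/3]ᵀ.
Determinant 150·(12557/3600) − 14² = 7853/24.
m = ((-326)·(12557/3600) − 14·(-98/3))/(7853/24) = -1223591/588975; c = (150·(-98/3) − 14·(-326))/(7853/24) = -8064/7853.

m = -2.08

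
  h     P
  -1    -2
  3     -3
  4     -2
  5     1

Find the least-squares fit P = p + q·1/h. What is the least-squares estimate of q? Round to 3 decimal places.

q = 0.312

With design matrix A, AᵀA = [[4, -13/60]; [-13/60, 4369/3600]] and AᵀP = [-6, 7/10]ᵀ.
Δ = 4·(4369/3600) − (-13/60)² = 1923/400.
p = ((-6)·(4369/3600) − (-13/60)·(7/10))/(1923/400) = -2852/1923; q = (4·(7/10) − (-13/60)·(-6))/(1923/400) = 200/641.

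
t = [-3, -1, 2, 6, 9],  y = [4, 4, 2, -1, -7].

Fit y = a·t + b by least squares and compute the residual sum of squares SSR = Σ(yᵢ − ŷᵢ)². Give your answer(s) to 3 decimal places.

SSR = 8.755

Setting ∂/∂a … = 0 gives: 131·a + 13·b = -81;  13·a + 5·b = 2.
Δ = 131·5 − 13² = 486.
a = ((-81)·5 − 13·2)/486 = -431/486; b = (131·2 − 13·(-81))/486 = 1315/486.
Residuals: -332/243, 11/27, 173/162, 785/486, -419/243; SSR = 4255/486.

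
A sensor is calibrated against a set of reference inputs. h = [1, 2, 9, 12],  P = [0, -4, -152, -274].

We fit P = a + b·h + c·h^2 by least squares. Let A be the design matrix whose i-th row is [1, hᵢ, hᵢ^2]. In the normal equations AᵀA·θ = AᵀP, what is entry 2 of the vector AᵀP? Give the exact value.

Entry 2 ↔ basis h, so (AᵀP)_{2} = Σᵢ (h)·Pᵢ = (1)·(0) + (2)·(-4) + (9)·(-152) + (12)·(-274) = -4664.

-4664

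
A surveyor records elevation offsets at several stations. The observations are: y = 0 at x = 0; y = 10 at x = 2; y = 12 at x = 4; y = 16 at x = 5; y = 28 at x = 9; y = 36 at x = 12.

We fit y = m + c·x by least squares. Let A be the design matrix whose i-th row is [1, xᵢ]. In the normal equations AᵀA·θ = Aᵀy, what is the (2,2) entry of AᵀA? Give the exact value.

Row 2 ↔ basis x, column 2 ↔ basis x, so (AᵀA)_{2,2} = Σᵢ (x)·(x) = (0)·(0) + (2)·(2) + (4)·(4) + (5)·(5) + (9)·(9) + (12)·(12) = 270.

270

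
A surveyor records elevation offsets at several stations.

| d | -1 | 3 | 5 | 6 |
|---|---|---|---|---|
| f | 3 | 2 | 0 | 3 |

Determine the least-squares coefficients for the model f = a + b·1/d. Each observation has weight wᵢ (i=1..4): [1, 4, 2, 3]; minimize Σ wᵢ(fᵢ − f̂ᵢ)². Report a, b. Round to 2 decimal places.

Forming XᵀWX = [[10, 37/30]; [37/30, 1447/900]] and XᵀWf = [20, 7/6]ᵀ gives XᵀWX·[a, b]ᵀ = XᵀWf.
Eliminating b: (1447/900)·(row 1) − (37/30)·(row 2) gives (4367/300)·a = (1447/900)·20 − (37/30)·(7/6) = 1843/60, so a = 9215/4367.
Then b = ((7/6) − (37/30)·(9215/4367))/(1447/900) = -3900/4367.

a = 2.11, b = -0.89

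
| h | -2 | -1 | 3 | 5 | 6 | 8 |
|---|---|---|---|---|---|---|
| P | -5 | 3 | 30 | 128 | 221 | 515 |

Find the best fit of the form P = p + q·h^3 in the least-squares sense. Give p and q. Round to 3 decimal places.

p = 3.503, q = 1.000

With design matrix A, AᵀA = [[6, 871]; [871, 325219]] and AᵀP = [892, 328263]ᵀ.
Eliminating q: 325219·(row 1) − 871·(row 2) gives 1192673·p = 325219·892 − 871·328263 = 4178275, so p = 4178275/1192673.
Then q = (328263 − 871·(4178275/1192673))/325219 = 1192646/1192673.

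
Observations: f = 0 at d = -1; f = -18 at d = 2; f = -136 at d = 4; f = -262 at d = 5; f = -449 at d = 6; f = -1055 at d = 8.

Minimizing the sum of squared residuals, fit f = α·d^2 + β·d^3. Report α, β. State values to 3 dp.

Entries of AᵀA: Σd^2·d^2 = 6290, Σd^2·d^3 = 44724, Σd^3·d^3 = 328586.
Right-hand side: Σd^2·f = -92482, Σd^3·f = -678742.
So AᵀA·[α, β]ᵀ = Aᵀf: [[6290, 44724]; [44724, 328586]]·[α, β]ᵀ = [-92482, -678742]ᵀ.
Determinant 6290·328586 − 44724² = 66569764.
α = ((-92482)·328586 − 44724·(-678742))/66569764 = -8058311/16642441; β = (6290·(-678742) − 44724·(-92482))/66569764 = -33280553/16642441.

α = -0.484, β = -2.000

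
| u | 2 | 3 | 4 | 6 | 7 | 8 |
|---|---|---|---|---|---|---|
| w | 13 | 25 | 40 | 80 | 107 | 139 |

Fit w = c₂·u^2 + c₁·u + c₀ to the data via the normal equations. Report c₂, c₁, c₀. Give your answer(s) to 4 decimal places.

Entries of MᵀM: Σu^2·u^2 = 8146, Σu^2·u = 1170, Σu^2 = 178, Σu·u = 178, Σu = 30, Σ1 = 6.
For Mᵀw: Σu^2·w = 17936, Σu·w = 2602, Σw = 404.
So MᵀM·[c₂, c₁, c₀]ᵀ = Mᵀw: [[8146, 1170, 178]; [1170, 178, 30]; [178, 30, 6]]·[c₂, c₁, c₀]ᵀ = [17936, 2602, 404]ᵀ.
Row-reducing yields c₂ = 2, c₁ = 11/14, c₀ = 57/14.

c₂ = 2.0000, c₁ = 0.7857, c₀ = 4.0714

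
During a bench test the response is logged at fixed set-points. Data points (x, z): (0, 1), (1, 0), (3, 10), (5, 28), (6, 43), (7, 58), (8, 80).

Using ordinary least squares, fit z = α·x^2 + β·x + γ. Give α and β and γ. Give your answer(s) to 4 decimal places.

AᵀA·[α, β, γ]ᵀ = Aᵀz reads: 8500·α + 1224·β + 184·γ = 10300;  1224·α + 184·β + 30·γ = 1474;  184·α + 30·β + 7·γ = 220.
(Σx^2·x^2 = 8500, Σx^2·x = 1224, Σx^2 = 184, Σx·x = 184, Σx = 30, Σ1 = 7, Σx^2·z = 10300, Σx·z = 1474, Σz = 220.)
Row-reducing yields α = 2786/1963, β = -6151/3926, γ = 1643/1963.

α = 1.4193, β = -1.5667, γ = 0.8370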